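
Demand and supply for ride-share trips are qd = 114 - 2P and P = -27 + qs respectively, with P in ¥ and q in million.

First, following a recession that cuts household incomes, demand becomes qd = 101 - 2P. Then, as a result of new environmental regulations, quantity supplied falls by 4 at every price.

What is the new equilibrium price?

Initially, 114 - 2P = P + 27, so 87 = 3P and P = 29, q = 56.
The shock moves the curves to qd = 101 - 2P and qs = P + 23.
Setting them equal: 101 - 2P = P + 23 → 78 = 3P, so P = 26 and q = 49.

26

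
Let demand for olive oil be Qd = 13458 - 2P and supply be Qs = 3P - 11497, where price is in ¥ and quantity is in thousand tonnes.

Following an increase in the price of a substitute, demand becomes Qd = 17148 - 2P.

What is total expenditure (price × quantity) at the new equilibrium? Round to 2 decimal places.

32598010.00

Original equilibrium: 13458 - 2P = 3P - 11497 gives 24955 = 5P, so P = 4991 and Q = 3476.
The shock moves the curves to Qd = 17148 - 2P and Qs = 3P - 11497.
Clearing the new market: 17148 - 2P = 3P - 11497, so P = 5729 and Q = 5690.
New expenditure = 5729 × 5690 = 32598010.00.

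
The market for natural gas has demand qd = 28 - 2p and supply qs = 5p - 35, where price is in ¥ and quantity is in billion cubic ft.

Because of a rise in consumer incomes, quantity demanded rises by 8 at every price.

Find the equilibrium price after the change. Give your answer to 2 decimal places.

10.14

Solve the original market: 28 - 2p = 5p - 35, hence p = 9 and q = 10.
The new curves are qd = 36 - 2p (demand) and qs = 5p - 35 (supply).
Clearing the new market: 36 - 2p = 5p - 35, so p = 71/7 ≈ 10.1429 and q = 110/7 ≈ 15.7143.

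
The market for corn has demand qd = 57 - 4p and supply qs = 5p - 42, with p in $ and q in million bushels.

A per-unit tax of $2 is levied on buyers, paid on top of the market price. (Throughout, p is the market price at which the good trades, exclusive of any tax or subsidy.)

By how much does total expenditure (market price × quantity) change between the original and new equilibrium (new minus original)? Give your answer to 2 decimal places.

-56.49

Initially, 57 - 4p = 5p - 42, so 99 = 9p and p = 11, q = 13.
Since buyers pay the price plus the tax, the effective demand curve becomes qd = 49 - 4p.
New equilibrium: 49 - 4p = 5p - 42 ⇒ 91 = 9p ⇒ p = 91/9 ≈ 10.1111, q = 77/9 ≈ 8.5556.
Expenditure moves from 11×13 = 143 to 10.1111×8.5556 = 86.5062; change = -56.49.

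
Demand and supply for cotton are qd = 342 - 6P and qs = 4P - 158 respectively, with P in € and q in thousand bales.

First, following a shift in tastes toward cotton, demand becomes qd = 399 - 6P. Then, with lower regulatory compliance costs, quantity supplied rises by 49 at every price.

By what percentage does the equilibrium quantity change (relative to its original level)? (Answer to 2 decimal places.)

+124.29

Initially, 342 - 6P = 4P - 158, so 500 = 10P and P = 50, q = 42.
The new curves are qd = 399 - 6P (demand) and qs = 4P - 109 (supply).
Setting them equal: 399 - 6P = 4P - 109 → 508 = 10P, so P = 50.8 and q = 94.2.
%Δq = (94.2 − 42) / 42 × 100 = +124.29%.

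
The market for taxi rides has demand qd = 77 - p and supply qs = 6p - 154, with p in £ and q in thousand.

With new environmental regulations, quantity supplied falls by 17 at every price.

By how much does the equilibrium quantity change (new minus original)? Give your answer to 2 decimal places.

Original equilibrium: 77 - p = 6p - 154 gives 231 = 7p, so p = 33 and q = 44.
The new curves are qd = 77 - p (demand) and qs = 6p - 171 (supply).
Clearing the new market: 77 - p = 6p - 171, so p = 248/7 ≈ 35.4286 and q = 291/7 ≈ 41.5714.
Δq = 41.5714 − 44 = -2.43.

-2.43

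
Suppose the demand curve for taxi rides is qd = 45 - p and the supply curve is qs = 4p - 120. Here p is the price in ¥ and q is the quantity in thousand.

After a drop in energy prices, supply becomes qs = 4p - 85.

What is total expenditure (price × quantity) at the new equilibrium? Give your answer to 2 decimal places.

494.00

Original equilibrium: 45 - p = 4p - 120 gives 165 = 5p, so p = 33 and q = 12.
The new curves are qd = 45 - p (demand) and qs = 4p - 85 (supply).
New equilibrium: 45 - p = 4p - 85 ⇒ 130 = 5p ⇒ p = 26, q = 19.
New expenditure = 26 × 19 = 494.00.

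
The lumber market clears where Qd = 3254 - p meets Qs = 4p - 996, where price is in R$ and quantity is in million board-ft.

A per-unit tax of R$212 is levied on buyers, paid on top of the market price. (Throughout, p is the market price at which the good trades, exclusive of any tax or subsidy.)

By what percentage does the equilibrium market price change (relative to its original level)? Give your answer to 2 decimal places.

Original equilibrium: 3254 - p = 4p - 996 gives 4250 = 5p, so p = 850 and Q = 2404.
Since buyers pay the price plus the tax, the effective demand curve becomes Qd = 3042 - p.
Setting them equal: 3042 - p = 4p - 996 → 4038 = 5p, so p = 807.6 and Q = 2234.4.
%Δp = (807.6 − 850) / 850 × 100 = -4.99%.

-4.99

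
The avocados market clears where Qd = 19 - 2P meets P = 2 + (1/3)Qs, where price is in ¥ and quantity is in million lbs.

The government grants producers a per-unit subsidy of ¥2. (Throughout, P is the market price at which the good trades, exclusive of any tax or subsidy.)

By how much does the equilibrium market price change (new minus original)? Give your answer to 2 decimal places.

-1.20

Solve the original market: 19 - 2P = 3P - 6, hence P = 5 and Q = 9.
Since sellers receive the price plus the subsidy, the effective supply curve becomes Qs = 3P.
Setting them equal: 19 - 2P = 3P → 19 = 5P, so P = 3.8 and Q = 11.4.
ΔP = 3.8 − 5 = -1.20.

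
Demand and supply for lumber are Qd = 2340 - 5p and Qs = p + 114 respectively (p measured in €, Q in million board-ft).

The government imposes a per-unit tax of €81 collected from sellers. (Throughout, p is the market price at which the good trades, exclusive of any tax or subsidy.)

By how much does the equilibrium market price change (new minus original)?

Original equilibrium: 2340 - 5p = p + 114 gives 2226 = 6p, so p = 371 and Q = 485.
Since sellers keep the price net of the tax, the effective supply curve becomes Qs = p + 33.
Clearing the new market: 2340 - 5p = p + 33, so p = 384.5 and Q = 417.5.
Δp = 384.5 − 371 = +13.5.

+13.5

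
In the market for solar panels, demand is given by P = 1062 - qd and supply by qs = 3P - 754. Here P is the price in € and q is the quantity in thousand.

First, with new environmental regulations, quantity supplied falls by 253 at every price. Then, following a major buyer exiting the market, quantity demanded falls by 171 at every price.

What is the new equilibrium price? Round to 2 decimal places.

474.50

Before the shock: 1062 - P = 3P - 754 ⇒ 1816 = 4P ⇒ P = 454, q = 608.
The shock moves the curves to qd = 891 - P and qs = 3P - 1007.
Equate the new curves: 891 - P = 3P - 1007, giving 1898 = 4P, P = 474.5, q = 416.5.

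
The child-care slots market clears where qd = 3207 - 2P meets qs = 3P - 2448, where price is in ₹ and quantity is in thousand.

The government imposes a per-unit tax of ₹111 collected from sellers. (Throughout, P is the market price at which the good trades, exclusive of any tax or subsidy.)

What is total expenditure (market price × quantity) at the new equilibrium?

Initially, 3207 - 2P = 3P - 2448, so 5655 = 5P and P = 1131, q = 945.
Since sellers keep the price net of the tax, the effective supply curve becomes qs = 3P - 2781.
New equilibrium: 3207 - 2P = 3P - 2781 ⇒ 5988 = 5P ⇒ P = 1197.6, q = 811.8.
New expenditure = 1197.6 × 811.8 = 972211.68.

972211.68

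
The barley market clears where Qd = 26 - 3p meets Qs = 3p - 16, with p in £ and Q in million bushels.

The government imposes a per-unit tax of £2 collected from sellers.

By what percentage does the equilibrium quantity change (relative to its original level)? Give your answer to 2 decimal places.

Initially, 26 - 3p = 3p - 16, so 42 = 6p and p = 7, Q = 5.
Since sellers keep the price net of the tax, the effective supply curve becomes Qs = 3p - 22.
Setting them equal: 26 - 3p = 3p - 22 → 48 = 6p, so p = 8 and Q = 2.
%ΔQ = (2 − 5) / 5 × 100 = -60.00%.

-60.00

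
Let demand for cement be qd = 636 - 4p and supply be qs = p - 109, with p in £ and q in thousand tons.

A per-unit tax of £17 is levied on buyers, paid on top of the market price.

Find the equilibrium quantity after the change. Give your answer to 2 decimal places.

Solve the original market: 636 - 4p = p - 109, hence p = 149 and q = 40.
Since buyers pay the price plus the tax, the effective demand curve becomes qd = 568 - 4p.
Clearing the new market: 568 - 4p = p - 109, so p = 135.4 and q = 26.4.

26.40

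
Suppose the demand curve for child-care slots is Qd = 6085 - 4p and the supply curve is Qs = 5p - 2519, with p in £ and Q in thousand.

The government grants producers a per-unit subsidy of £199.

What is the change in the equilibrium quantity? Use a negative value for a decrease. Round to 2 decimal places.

Solve the original market: 6085 - 4p = 5p - 2519, hence p = 956 and Q = 2261.
Since sellers receive the price plus the subsidy, the effective supply curve becomes Qs = 5p - 1524.
Equate the new curves: 6085 - 4p = 5p - 1524, giving 7609 = 9p, p = 7609/9 ≈ 845.4444, Q = 24329/9 ≈ 2703.2222.
ΔQ = 2703.2222 − 2261 = +442.22.

+442.22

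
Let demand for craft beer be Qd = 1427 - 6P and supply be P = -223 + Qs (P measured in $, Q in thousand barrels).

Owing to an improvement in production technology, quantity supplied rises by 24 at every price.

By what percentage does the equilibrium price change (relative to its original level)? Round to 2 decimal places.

Initially, 1427 - 6P = P + 223, so 1204 = 7P and P = 172, Q = 395.
With the change applied: demand Qd = 1427 - 6P, supply Qs = P + 247.
Equate the new curves: 1427 - 6P = P + 247, giving 1180 = 7P, P = 1180/7 ≈ 168.5714, Q = 2909/7 ≈ 415.5714.
%ΔP = (168.5714 − 172) / 172 × 100 = -1.99%.

-1.99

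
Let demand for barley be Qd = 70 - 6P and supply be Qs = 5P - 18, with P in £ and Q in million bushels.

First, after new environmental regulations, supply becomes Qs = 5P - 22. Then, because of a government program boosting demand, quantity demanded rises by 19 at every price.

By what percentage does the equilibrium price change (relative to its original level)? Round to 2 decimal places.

+26.14

Solve the original market: 70 - 6P = 5P - 18, hence P = 8 and Q = 22.
With the change applied: demand Qd = 89 - 6P, supply Qs = 5P - 22.
Setting them equal: 89 - 6P = 5P - 22 → 111 = 11P, so P = 111/11 ≈ 10.0909 and Q = 313/11 ≈ 28.4545.
%ΔP = (10.0909 − 8) / 8 × 100 = +26.14%.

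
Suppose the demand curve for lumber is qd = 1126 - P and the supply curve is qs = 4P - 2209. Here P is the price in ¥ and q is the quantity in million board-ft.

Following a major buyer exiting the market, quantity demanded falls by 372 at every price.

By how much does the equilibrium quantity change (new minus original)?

-297.6

Initially, 1126 - P = 4P - 2209, so 3335 = 5P and P = 667, q = 459.
The shock moves the curves to qd = 754 - P and qs = 4P - 2209.
Equate the new curves: 754 - P = 4P - 2209, giving 2963 = 5P, P = 592.6, q = 161.4.
Δq = 161.4 − 459 = -297.6.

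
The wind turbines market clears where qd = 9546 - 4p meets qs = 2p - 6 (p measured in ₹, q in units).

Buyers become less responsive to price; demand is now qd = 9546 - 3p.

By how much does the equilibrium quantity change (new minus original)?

+636.8

Original equilibrium: 9546 - 4p = 2p - 6 gives 9552 = 6p, so p = 1592 and q = 3178.
The shock moves the curves to qd = 9546 - 3p and qs = 2p - 6.
Clearing the new market: 9546 - 3p = 2p - 6, so p = 1910.4 and q = 3814.8.
Δq = 3814.8 − 3178 = +636.8.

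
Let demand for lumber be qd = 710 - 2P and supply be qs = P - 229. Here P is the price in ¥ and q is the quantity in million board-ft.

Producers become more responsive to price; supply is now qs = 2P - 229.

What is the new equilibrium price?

234.75

Before the shock: 710 - 2P = P - 229 ⇒ 939 = 3P ⇒ P = 313, q = 84.
The shock moves the curves to qd = 710 - 2P and qs = 2P - 229.
Clearing the new market: 710 - 2P = 2P - 229, so P = 234.75 and q = 240.5.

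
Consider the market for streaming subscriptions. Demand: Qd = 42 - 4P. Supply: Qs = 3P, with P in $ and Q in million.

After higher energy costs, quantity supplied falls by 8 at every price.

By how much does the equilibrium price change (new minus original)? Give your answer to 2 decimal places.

+1.14

Original equilibrium: 42 - 4P = 3P gives 42 = 7P, so P = 6 and Q = 18.
The shock moves the curves to Qd = 42 - 4P and Qs = 3P - 8.
New equilibrium: 42 - 4P = 3P - 8 ⇒ 50 = 7P ⇒ P = 50/7 ≈ 7.1429, Q = 94/7 ≈ 13.4286.
ΔP = 7.1429 − 6 = +1.14.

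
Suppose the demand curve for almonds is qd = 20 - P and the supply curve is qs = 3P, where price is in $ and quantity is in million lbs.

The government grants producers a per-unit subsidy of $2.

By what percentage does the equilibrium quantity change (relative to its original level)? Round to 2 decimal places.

+10.00

Before the shock: 20 - P = 3P ⇒ 20 = 4P ⇒ P = 5, q = 15.
Since sellers receive the price plus the subsidy, the effective supply curve becomes qs = 3P + 6.
Clearing the new market: 20 - P = 3P + 6, so P = 3.5 and q = 16.5.
%Δq = (16.5 − 15) / 15 × 100 = +10.00%.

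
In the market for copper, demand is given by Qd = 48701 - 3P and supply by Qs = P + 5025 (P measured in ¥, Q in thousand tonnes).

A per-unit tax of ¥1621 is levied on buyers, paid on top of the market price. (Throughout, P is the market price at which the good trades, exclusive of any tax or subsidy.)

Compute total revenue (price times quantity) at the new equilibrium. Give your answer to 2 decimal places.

142911891.81

Initially, 48701 - 3P = P + 5025, so 43676 = 4P and P = 10919, Q = 15944.
Since buyers pay the price plus the tax, the effective demand curve becomes Qd = 43838 - 3P.
New equilibrium: 43838 - 3P = P + 5025 ⇒ 38813 = 4P ⇒ P = 9703.25, Q = 14728.25.
New expenditure = 9703.25 × 14728.25 = 142911891.81.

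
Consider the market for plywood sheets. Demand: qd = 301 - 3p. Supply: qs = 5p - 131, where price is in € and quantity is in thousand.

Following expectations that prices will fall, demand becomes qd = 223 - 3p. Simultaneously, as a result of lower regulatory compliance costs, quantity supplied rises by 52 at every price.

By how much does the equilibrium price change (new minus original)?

-16.25

Original equilibrium: 301 - 3p = 5p - 131 gives 432 = 8p, so p = 54 and q = 139.
The shock moves the curves to qd = 223 - 3p and qs = 5p - 79.
Equate the new curves: 223 - 3p = 5p - 79, giving 302 = 8p, p = 37.75, q = 109.75.
Δp = 37.75 − 54 = -16.25.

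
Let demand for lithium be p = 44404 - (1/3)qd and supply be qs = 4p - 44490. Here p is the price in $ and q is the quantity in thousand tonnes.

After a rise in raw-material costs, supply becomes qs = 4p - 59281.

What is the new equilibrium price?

27499

Initially, 133212 - 3p = 4p - 44490, so 177702 = 7p and p = 25386, q = 57054.
The new curves are qd = 133212 - 3p (demand) and qs = 4p - 59281 (supply).
New equilibrium: 133212 - 3p = 4p - 59281 ⇒ 192493 = 7p ⇒ p = 27499, q = 50715.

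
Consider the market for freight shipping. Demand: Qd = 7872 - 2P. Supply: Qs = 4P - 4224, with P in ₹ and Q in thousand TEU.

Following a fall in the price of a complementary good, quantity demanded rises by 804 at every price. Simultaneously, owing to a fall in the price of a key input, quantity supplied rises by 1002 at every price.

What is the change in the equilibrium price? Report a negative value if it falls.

-33

Before the shock: 7872 - 2P = 4P - 4224 ⇒ 12096 = 6P ⇒ P = 2016, Q = 3840.
The shock moves the curves to Qd = 8676 - 2P and Qs = 4P - 3222.
Equate the new curves: 8676 - 2P = 4P - 3222, giving 11898 = 6P, P = 1983, Q = 4710.
ΔP = 1983 − 2016 = -33.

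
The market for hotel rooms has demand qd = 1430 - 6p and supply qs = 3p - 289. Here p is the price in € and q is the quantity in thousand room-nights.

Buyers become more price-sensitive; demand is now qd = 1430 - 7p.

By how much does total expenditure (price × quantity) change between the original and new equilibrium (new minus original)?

Before the shock: 1430 - 6p = 3p - 289 ⇒ 1719 = 9p ⇒ p = 191, q = 284.
After the shift, demand is qd = 1430 - 7p and supply is qs = 3p - 289.
Equate the new curves: 1430 - 7p = 3p - 289, giving 1719 = 10p, p = 171.9, q = 226.7.
Expenditure moves from 191×284 = 54244 to 171.9×226.7 = 38969.73; change = -15274.27.

-15274.27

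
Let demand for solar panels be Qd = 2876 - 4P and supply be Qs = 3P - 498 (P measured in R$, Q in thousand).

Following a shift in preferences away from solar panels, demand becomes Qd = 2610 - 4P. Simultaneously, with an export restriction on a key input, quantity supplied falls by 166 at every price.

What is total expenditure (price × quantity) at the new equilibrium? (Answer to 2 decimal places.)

345707.67

Original equilibrium: 2876 - 4P = 3P - 498 gives 3374 = 7P, so P = 482 and Q = 948.
After the shift, demand is Qd = 2610 - 4P and supply is Qs = 3P - 664.
Equate the new curves: 2610 - 4P = 3P - 664, giving 3274 = 7P, P = 3274/7 ≈ 467.7143, Q = 5174/7 ≈ 739.1429.
New expenditure = 467.7143 × 739.1429 = 345707.67.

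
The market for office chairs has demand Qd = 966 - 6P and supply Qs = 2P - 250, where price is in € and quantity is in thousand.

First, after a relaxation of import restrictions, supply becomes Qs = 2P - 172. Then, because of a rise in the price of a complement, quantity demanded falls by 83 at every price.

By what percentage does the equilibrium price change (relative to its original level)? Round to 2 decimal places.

-13.24

Initially, 966 - 6P = 2P - 250, so 1216 = 8P and P = 152, Q = 54.
After the shift, demand is Qd = 883 - 6P and supply is Qs = 2P - 172.
Clearing the new market: 883 - 6P = 2P - 172, so P = 131.875 and Q = 91.75.
%ΔP = (131.875 − 152) / 152 × 100 = -13.24%.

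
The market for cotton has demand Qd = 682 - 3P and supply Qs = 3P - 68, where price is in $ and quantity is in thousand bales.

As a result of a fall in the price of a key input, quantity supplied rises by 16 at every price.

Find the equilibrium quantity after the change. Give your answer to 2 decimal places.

315.00

Solve the original market: 682 - 3P = 3P - 68, hence P = 125 and Q = 307.
With the change applied: demand Qd = 682 - 3P, supply Qs = 3P - 52.
Equate the new curves: 682 - 3P = 3P - 52, giving 734 = 6P, P = 367/3 ≈ 122.3333, Q = 315.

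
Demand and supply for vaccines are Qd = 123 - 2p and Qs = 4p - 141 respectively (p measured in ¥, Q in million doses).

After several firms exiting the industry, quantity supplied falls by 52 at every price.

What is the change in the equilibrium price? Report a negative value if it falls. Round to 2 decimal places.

+8.67

Original equilibrium: 123 - 2p = 4p - 141 gives 264 = 6p, so p = 44 and Q = 35.
After the shift, demand is Qd = 123 - 2p and supply is Qs = 4p - 193.
Setting them equal: 123 - 2p = 4p - 193 → 316 = 6p, so p = 158/3 ≈ 52.6667 and Q = 53/3 ≈ 17.6667.
Δp = 52.6667 − 44 = +8.67.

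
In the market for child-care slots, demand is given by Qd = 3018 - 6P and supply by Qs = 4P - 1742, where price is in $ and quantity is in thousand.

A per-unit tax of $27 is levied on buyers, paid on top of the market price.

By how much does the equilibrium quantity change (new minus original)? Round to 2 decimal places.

-64.80

Original equilibrium: 3018 - 6P = 4P - 1742 gives 4760 = 10P, so P = 476 and Q = 162.
Since buyers pay the price plus the tax, the effective demand curve becomes Qd = 2856 - 6P.
Clearing the new market: 2856 - 6P = 4P - 1742, so P = 459.8 and Q = 97.2.
ΔQ = 97.2 − 162 = -64.80.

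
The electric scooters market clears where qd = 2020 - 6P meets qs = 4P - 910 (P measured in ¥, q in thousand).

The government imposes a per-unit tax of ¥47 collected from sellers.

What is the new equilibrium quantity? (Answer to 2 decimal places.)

Before the shock: 2020 - 6P = 4P - 910 ⇒ 2930 = 10P ⇒ P = 293, q = 262.
Since sellers keep the price net of the tax, the effective supply curve becomes qs = 4P - 1098.
Clearing the new market: 2020 - 6P = 4P - 1098, so P = 311.8 and q = 149.2.

149.20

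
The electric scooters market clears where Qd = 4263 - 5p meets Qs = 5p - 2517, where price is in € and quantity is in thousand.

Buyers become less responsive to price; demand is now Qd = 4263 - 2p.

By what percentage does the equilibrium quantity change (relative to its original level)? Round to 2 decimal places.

Initially, 4263 - 5p = 5p - 2517, so 6780 = 10p and p = 678, Q = 873.
The shock moves the curves to Qd = 4263 - 2p and Qs = 5p - 2517.
Clearing the new market: 4263 - 2p = 5p - 2517, so p = 6780/7 ≈ 968.5714 and Q = 16281/7 ≈ 2325.8571.
%ΔQ = (2325.8571 − 873) / 873 × 100 = +166.42%.

+166.42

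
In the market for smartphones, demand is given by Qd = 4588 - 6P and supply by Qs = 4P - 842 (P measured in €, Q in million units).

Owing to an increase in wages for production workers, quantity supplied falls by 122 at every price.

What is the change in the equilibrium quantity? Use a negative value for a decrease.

Initially, 4588 - 6P = 4P - 842, so 5430 = 10P and P = 543, Q = 1330.
With the change applied: demand Qd = 4588 - 6P, supply Qs = 4P - 964.
Equate the new curves: 4588 - 6P = 4P - 964, giving 5552 = 10P, P = 555.2, Q = 1256.8.
ΔQ = 1256.8 − 1330 = -73.2.

-73.2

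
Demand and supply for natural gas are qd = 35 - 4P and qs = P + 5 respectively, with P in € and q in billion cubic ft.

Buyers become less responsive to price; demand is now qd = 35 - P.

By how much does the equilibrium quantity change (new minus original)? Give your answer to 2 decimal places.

Before the shock: 35 - 4P = P + 5 ⇒ 30 = 5P ⇒ P = 6, q = 11.
The new curves are qd = 35 - P (demand) and qs = P + 5 (supply).
Setting them equal: 35 - P = P + 5 → 30 = 2P, so P = 15 and q = 20.
Δq = 20 − 11 = +9.00.

+9.00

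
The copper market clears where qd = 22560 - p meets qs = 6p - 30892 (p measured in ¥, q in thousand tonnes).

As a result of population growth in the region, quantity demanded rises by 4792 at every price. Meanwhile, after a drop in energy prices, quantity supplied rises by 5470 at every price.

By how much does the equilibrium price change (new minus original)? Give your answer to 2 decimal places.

-96.86

Initially, 22560 - p = 6p - 30892, so 53452 = 7p and p = 7636, q = 14924.
The new curves are qd = 27352 - p (demand) and qs = 6p - 25422 (supply).
Clearing the new market: 27352 - p = 6p - 25422, so p = 52774/7 ≈ 7539.1429 and q = 138690/7 ≈ 19812.8571.
Δp = 7539.1429 − 7636 = -96.86.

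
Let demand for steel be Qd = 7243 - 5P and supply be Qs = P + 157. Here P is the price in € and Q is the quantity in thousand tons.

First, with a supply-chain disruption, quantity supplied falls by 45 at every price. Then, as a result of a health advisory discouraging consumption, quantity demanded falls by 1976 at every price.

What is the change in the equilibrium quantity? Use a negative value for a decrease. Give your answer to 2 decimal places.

Original equilibrium: 7243 - 5P = P + 157 gives 7086 = 6P, so P = 1181 and Q = 1338.
With the change applied: demand Qd = 5267 - 5P, supply Qs = P + 112.
Setting them equal: 5267 - 5P = P + 112 → 5155 = 6P, so P = 5155/6 ≈ 859.1667 and Q = 5827/6 ≈ 971.1667.
ΔQ = 971.1667 − 1338 = -366.83.

-366.83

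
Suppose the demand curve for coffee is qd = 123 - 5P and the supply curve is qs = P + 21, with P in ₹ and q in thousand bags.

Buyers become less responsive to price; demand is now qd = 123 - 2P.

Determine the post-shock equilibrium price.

34

Before the shock: 123 - 5P = P + 21 ⇒ 102 = 6P ⇒ P = 17, q = 38.
The new curves are qd = 123 - 2P (demand) and qs = P + 21 (supply).
New equilibrium: 123 - 2P = P + 21 ⇒ 102 = 3P ⇒ P = 34, q = 55.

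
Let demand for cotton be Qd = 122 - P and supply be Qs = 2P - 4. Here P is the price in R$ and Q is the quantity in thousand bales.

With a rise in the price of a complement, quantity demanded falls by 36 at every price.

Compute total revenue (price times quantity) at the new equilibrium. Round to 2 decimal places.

Original equilibrium: 122 - P = 2P - 4 gives 126 = 3P, so P = 42 and Q = 80.
After the shift, demand is Qd = 86 - P and supply is Qs = 2P - 4.
New equilibrium: 86 - P = 2P - 4 ⇒ 90 = 3P ⇒ P = 30, Q = 56.
New expenditure = 30 × 56 = 1680.00.

1680.00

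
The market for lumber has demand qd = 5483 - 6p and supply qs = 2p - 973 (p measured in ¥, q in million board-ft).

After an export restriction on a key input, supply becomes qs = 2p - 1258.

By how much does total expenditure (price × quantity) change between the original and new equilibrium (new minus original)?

Initially, 5483 - 6p = 2p - 973, so 6456 = 8p and p = 807, q = 641.
After the shift, demand is qd = 5483 - 6p and supply is qs = 2p - 1258.
Setting them equal: 5483 - 6p = 2p - 1258 → 6741 = 8p, so p = 842.625 and q = 427.25.
Expenditure moves from 807×641 = 517287 to 842.625×427.25 = 360011.53125; change = -157275.46875.

-157275.46875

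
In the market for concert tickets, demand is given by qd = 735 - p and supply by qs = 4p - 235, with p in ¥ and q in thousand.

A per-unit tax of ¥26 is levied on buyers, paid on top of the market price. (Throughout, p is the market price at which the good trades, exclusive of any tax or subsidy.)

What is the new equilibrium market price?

188.8

Before the shock: 735 - p = 4p - 235 ⇒ 970 = 5p ⇒ p = 194, q = 541.
Since buyers pay the price plus the tax, the effective demand curve becomes qd = 709 - p.
Setting them equal: 709 - p = 4p - 235 → 944 = 5p, so p = 188.8 and q = 520.2.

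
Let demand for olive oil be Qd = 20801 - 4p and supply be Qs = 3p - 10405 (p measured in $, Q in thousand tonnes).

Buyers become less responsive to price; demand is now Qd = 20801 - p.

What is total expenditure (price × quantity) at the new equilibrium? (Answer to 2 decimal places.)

Original equilibrium: 20801 - 4p = 3p - 10405 gives 31206 = 7p, so p = 4458 and Q = 2969.
The shock moves the curves to Qd = 20801 - p and Qs = 3p - 10405.
New equilibrium: 20801 - p = 3p - 10405 ⇒ 31206 = 4p ⇒ p = 7801.5, Q = 12999.5.
New expenditure = 7801.5 × 12999.5 = 101415599.25.

101415599.25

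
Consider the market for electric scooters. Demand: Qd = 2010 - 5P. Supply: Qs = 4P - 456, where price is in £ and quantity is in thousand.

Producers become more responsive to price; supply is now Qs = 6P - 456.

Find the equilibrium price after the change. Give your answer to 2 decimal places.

Solve the original market: 2010 - 5P = 4P - 456, hence P = 274 and Q = 640.
The new curves are Qd = 2010 - 5P (demand) and Qs = 6P - 456 (supply).
Setting them equal: 2010 - 5P = 6P - 456 → 2466 = 11P, so P = 2466/11 ≈ 224.1818 and Q = 9780/11 ≈ 889.0909.

224.18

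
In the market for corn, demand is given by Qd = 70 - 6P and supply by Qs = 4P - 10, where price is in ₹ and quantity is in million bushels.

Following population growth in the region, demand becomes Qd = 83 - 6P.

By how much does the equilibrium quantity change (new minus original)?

Original equilibrium: 70 - 6P = 4P - 10 gives 80 = 10P, so P = 8 and Q = 22.
The shock moves the curves to Qd = 83 - 6P and Qs = 4P - 10.
Clearing the new market: 83 - 6P = 4P - 10, so P = 9.3 and Q = 27.2.
ΔQ = 27.2 − 22 = +5.2.

+5.2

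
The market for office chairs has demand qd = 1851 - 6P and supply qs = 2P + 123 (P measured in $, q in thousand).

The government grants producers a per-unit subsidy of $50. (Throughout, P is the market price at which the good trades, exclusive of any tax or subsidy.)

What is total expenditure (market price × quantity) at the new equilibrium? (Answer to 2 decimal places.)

Initially, 1851 - 6P = 2P + 123, so 1728 = 8P and P = 216, q = 555.
Since sellers receive the price plus the subsidy, the effective supply curve becomes qs = 2P + 223.
Setting them equal: 1851 - 6P = 2P + 223 → 1628 = 8P, so P = 203.5 and q = 630.
New expenditure = 203.5 × 630 = 128205.00.

128205.00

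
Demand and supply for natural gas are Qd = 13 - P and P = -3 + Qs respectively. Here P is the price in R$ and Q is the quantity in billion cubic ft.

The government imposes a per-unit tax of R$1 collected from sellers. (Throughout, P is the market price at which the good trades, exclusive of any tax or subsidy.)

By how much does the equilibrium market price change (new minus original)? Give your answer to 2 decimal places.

Before the shock: 13 - P = P + 3 ⇒ 10 = 2P ⇒ P = 5, Q = 8.
Since sellers keep the price net of the tax, the effective supply curve becomes Qs = P + 2.
Setting them equal: 13 - P = P + 2 → 11 = 2P, so P = 5.5 and Q = 7.5.
ΔP = 5.5 − 5 = +0.50.

+0.50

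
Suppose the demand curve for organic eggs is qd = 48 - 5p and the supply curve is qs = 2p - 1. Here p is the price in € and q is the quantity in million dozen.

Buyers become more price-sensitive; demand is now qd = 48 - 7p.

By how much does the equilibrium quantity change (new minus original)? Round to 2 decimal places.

Original equilibrium: 48 - 5p = 2p - 1 gives 49 = 7p, so p = 7 and q = 13.
After the shift, demand is qd = 48 - 7p and supply is qs = 2p - 1.
Equate the new curves: 48 - 7p = 2p - 1, giving 49 = 9p, p = 49/9 ≈ 5.4444, q = 89/9 ≈ 9.8889.
Δq = 9.8889 − 13 = -3.11.

-3.11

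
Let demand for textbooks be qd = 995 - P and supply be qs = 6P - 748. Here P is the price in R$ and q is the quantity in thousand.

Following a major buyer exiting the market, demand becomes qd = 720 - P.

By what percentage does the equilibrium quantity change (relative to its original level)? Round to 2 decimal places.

Before the shock: 995 - P = 6P - 748 ⇒ 1743 = 7P ⇒ P = 249, q = 746.
With the change applied: demand qd = 720 - P, supply qs = 6P - 748.
Clearing the new market: 720 - P = 6P - 748, so P = 1468/7 ≈ 209.7143 and q = 3572/7 ≈ 510.2857.
%Δq = (510.2857 − 746) / 746 × 100 = -31.60%.

-31.60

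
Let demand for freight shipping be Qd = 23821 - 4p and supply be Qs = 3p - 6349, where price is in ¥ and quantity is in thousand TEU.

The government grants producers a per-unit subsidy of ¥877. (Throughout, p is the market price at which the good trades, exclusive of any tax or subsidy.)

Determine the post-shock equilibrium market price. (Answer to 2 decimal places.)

3934.14

Solve the original market: 23821 - 4p = 3p - 6349, hence p = 4310 and Q = 6581.
Since sellers receive the price plus the subsidy, the effective supply curve becomes Qs = 3p - 3718.
Setting them equal: 23821 - 4p = 3p - 3718 → 27539 = 7p, so p = 27539/7 ≈ 3934.1429 and Q = 56591/7 ≈ 8084.4286.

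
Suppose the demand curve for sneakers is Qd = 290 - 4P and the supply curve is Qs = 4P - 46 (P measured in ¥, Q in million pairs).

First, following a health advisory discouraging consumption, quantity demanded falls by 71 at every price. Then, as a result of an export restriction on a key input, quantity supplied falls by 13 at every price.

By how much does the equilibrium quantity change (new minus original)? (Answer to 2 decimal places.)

-42.00

Solve the original market: 290 - 4P = 4P - 46, hence P = 42 and Q = 122.
The shock moves the curves to Qd = 219 - 4P and Qs = 4P - 59.
Equate the new curves: 219 - 4P = 4P - 59, giving 278 = 8P, P = 34.75, Q = 80.
ΔQ = 80 − 122 = -42.00.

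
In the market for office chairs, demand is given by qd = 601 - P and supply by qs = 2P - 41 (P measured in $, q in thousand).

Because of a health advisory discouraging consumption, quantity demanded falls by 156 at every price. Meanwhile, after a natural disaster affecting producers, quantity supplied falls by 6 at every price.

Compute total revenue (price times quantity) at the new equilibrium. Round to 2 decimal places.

Before the shock: 601 - P = 2P - 41 ⇒ 642 = 3P ⇒ P = 214, q = 387.
After the shift, demand is qd = 445 - P and supply is qs = 2P - 47.
Setting them equal: 445 - P = 2P - 47 → 492 = 3P, so P = 164 and q = 281.
New expenditure = 164 × 281 = 46084.00.

46084.00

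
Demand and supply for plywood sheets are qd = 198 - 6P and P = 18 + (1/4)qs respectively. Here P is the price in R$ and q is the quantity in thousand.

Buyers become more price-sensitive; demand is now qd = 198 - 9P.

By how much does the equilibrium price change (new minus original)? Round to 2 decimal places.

Original equilibrium: 198 - 6P = 4P - 72 gives 270 = 10P, so P = 27 and q = 36.
The new curves are qd = 198 - 9P (demand) and qs = 4P - 72 (supply).
Setting them equal: 198 - 9P = 4P - 72 → 270 = 13P, so P = 270/13 ≈ 20.7692 and q = 144/13 ≈ 11.0769.
ΔP = 20.7692 − 27 = -6.23.

-6.23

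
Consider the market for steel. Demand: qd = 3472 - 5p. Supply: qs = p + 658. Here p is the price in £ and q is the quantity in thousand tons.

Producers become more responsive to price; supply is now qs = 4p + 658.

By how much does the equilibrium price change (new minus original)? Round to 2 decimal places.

Before the shock: 3472 - 5p = p + 658 ⇒ 2814 = 6p ⇒ p = 469, q = 1127.
The new curves are qd = 3472 - 5p (demand) and qs = 4p + 658 (supply).
Setting them equal: 3472 - 5p = 4p + 658 → 2814 = 9p, so p = 938/3 ≈ 312.6667 and q = 5726/3 ≈ 1908.6667.
Δp = 312.6667 − 469 = -156.33.

-156.33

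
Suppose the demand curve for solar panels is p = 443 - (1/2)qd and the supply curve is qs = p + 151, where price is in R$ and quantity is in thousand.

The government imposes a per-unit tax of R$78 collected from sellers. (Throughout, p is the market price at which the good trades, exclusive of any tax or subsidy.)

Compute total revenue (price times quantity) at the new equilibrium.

Original equilibrium: 886 - 2p = p + 151 gives 735 = 3p, so p = 245 and q = 396.
Since sellers keep the price net of the tax, the effective supply curve becomes qs = p + 73.
Equate the new curves: 886 - 2p = p + 73, giving 813 = 3p, p = 271, q = 344.
New expenditure = 271 × 344 = 93224.

93224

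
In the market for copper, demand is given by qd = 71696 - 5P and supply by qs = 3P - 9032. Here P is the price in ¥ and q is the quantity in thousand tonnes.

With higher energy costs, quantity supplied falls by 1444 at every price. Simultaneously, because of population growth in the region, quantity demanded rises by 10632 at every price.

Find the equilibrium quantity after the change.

24325.5

Before the shock: 71696 - 5P = 3P - 9032 ⇒ 80728 = 8P ⇒ P = 10091, q = 21241.
With the change applied: demand qd = 82328 - 5P, supply qs = 3P - 10476.
Equate the new curves: 82328 - 5P = 3P - 10476, giving 92804 = 8P, P = 11600.5, q = 24325.5.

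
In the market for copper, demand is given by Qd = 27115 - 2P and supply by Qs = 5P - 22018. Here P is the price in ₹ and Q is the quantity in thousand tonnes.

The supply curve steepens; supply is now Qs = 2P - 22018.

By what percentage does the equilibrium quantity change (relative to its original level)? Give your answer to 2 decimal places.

Original equilibrium: 27115 - 2P = 5P - 22018 gives 49133 = 7P, so P = 7019 and Q = 13077.
The shock moves the curves to Qd = 27115 - 2P and Qs = 2P - 22018.
Clearing the new market: 27115 - 2P = 2P - 22018, so P = 12283.25 and Q = 2548.5.
%ΔQ = (2548.5 − 13077) / 13077 × 100 = -80.51%.

-80.51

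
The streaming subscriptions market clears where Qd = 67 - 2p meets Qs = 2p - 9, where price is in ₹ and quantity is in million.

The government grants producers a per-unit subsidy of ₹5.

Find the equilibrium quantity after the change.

34

Before the shock: 67 - 2p = 2p - 9 ⇒ 76 = 4p ⇒ p = 19, Q = 29.
Since sellers receive the price plus the subsidy, the effective supply curve becomes Qs = 2p + 1.
Setting them equal: 67 - 2p = 2p + 1 → 66 = 4p, so p = 16.5 and Q = 34.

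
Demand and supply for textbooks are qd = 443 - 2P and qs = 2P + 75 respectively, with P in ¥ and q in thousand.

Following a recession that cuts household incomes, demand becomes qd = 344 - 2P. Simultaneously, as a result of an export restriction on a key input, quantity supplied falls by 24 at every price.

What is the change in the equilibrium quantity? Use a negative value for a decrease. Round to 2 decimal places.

-61.50

Initially, 443 - 2P = 2P + 75, so 368 = 4P and P = 92, q = 259.
After the shift, demand is qd = 344 - 2P and supply is qs = 2P + 51.
Clearing the new market: 344 - 2P = 2P + 51, so P = 73.25 and q = 197.5.
Δq = 197.5 − 259 = -61.50.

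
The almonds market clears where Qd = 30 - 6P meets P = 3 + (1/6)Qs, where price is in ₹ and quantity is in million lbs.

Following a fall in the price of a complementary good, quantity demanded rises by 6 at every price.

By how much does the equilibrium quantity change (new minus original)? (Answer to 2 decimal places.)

+3.00

Initially, 30 - 6P = 6P - 18, so 48 = 12P and P = 4, Q = 6.
With the change applied: demand Qd = 36 - 6P, supply Qs = 6P - 18.
New equilibrium: 36 - 6P = 6P - 18 ⇒ 54 = 12P ⇒ P = 4.5, Q = 9.
ΔQ = 9 − 6 = +3.00.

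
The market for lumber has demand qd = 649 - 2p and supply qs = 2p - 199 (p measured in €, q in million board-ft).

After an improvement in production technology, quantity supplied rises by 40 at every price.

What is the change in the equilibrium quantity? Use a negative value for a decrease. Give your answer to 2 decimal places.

Original equilibrium: 649 - 2p = 2p - 199 gives 848 = 4p, so p = 212 and q = 225.
The new curves are qd = 649 - 2p (demand) and qs = 2p - 159 (supply).
Equate the new curves: 649 - 2p = 2p - 159, giving 808 = 4p, p = 202, q = 245.
Δq = 245 − 225 = +20.00.

+20.00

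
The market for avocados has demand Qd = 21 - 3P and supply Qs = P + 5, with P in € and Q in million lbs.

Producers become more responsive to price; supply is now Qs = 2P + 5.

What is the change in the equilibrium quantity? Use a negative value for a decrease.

Original equilibrium: 21 - 3P = P + 5 gives 16 = 4P, so P = 4 and Q = 9.
The shock moves the curves to Qd = 21 - 3P and Qs = 2P + 5.
Clearing the new market: 21 - 3P = 2P + 5, so P = 3.2 and Q = 11.4.
ΔQ = 11.4 − 9 = +2.4.

+2.4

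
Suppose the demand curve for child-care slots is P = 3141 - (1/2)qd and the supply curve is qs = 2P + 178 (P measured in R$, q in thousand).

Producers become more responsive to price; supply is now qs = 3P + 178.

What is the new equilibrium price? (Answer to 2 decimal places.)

Before the shock: 6282 - 2P = 2P + 178 ⇒ 6104 = 4P ⇒ P = 1526, q = 3230.
With the change applied: demand qd = 6282 - 2P, supply qs = 3P + 178.
Setting them equal: 6282 - 2P = 3P + 178 → 6104 = 5P, so P = 1220.8 and q = 3840.4.

1220.80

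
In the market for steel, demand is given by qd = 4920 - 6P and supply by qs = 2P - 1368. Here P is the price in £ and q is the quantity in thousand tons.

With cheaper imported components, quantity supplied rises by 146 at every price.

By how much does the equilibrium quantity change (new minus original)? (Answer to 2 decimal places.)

+109.50

Solve the original market: 4920 - 6P = 2P - 1368, hence P = 786 and q = 204.
After the shift, demand is qd = 4920 - 6P and supply is qs = 2P - 1222.
Equate the new curves: 4920 - 6P = 2P - 1222, giving 6142 = 8P, P = 767.75, q = 313.5.
Δq = 313.5 − 204 = +109.50.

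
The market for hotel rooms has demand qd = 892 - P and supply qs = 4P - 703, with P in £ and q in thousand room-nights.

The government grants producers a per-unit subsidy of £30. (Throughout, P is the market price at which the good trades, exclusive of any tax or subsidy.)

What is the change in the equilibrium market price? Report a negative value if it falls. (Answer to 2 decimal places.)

Original equilibrium: 892 - P = 4P - 703 gives 1595 = 5P, so P = 319 and q = 573.
Since sellers receive the price plus the subsidy, the effective supply curve becomes qs = 4P - 583.
Clearing the new market: 892 - P = 4P - 583, so P = 295 and q = 597.
ΔP = 295 − 319 = -24.00.

-24.00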